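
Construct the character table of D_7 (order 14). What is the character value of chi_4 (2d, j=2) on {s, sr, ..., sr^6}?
Conjugacy classes: {e} of size 1, {r^1, r^6} of size 2, {r^2, r^5} of size 2, {r^3, r^4} of size 2, {s, sr, ..., sr^6} of size 7.
Character table:
  irrep \ class              {e} (size 1)  {r^1, r^6} (size 2)  {r^2, r^5} (size 2)  {r^3, r^4} (size 2)  {s, sr, ..., sr^6} (size 7)
  chi_1 (triv)               1             1                    1                    1                    1                          
  chi_2 (sign: r->1, s->-1)  1             1                    1                    1                    -1                         
  chi_3 (2d, j=1)            2             2*cos(2*pi/7)        -2*cos(3*pi/7)       -2*cos(pi/7)         0                          
  chi_4 (2d, j=2)            2             -2*cos(3*pi/7)       -2*cos(pi/7)         2*cos(2*pi/7)        0                          
  chi_5 (2d, j=3)            2             -2*cos(pi/7)         2*cos(2*pi/7)        -2*cos(3*pi/7)       0                          

Spot check: chi_4 (2d, j=2) on {s, sr, ..., sr^6} = 0.

Reasoning: D_7 has order 2*7 = 14 with 5 conjugacy classes, hence 5 irreducibles. Sum of squared dims 1 + 1 + 4 + 4 + 4 = 14 = |G|. Linear characters come from the abelianisation; the 2-dimensional irreps have character r^k -> 2*cos(2*pi*j*k/7), reflections -> 0.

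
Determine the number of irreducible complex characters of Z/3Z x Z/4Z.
12

Justification: The number of irreducible complex representations of a finite group equals its number of conjugacy classes. Z/3Z x Z/4Z is abelian of order 12, so every element is its own conjugacy class: 12 classes, so Z/3Z x Z/4Z (order 12) has exactly 12 irreducible complex representations.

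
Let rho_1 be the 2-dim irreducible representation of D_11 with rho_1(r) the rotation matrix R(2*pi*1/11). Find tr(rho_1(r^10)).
chi_{rho_1}(r^10) = 2*cos(2*pi*1*10/11) = 2*cos(2*pi/11)

Working: rho_1(r^10) is rotation by angle 2*pi*1*10/11, whose trace is 2*cos(2*pi*1*10/11) = 2*cos(2*pi/11).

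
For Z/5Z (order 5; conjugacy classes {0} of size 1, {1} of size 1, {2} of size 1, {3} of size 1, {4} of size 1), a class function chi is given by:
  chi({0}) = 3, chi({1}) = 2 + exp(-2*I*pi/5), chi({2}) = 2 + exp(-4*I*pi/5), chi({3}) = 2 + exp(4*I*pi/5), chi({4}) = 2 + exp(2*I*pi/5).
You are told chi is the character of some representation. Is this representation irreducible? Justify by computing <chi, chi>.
Not irreducible (reducible): <chi, chi> = 5 > 1.

Details: <chi, chi> = (1/|G|) sum_C |C| * |chi(C)|^2 = (1/5)[1*|3|^2 + 1*|2 + exp(-2*I*pi/5)|^2 + 1*|2 + exp(-4*I*pi/5)|^2 + 1*|2 + exp(4*I*pi/5)|^2 + 1*|2 + exp(2*I*pi/5)|^2]
  = (1/5)[(9) + (5 + 2*exp(-2*I*pi/5) + 2*exp(2*I*pi/5)) + (5 + 2*exp(-4*I*pi/5) + 2*exp(4*I*pi/5)) + (5 + 2*exp(-4*I*pi/5) + 2*exp(4*I*pi/5)) + (5 + 2*exp(-2*I*pi/5) + 2*exp(2*I*pi/5))] = 25/5 = 5.
(Exp terms are combined using exp(i*s)*conj(exp(i*t)) = exp(i*(s-t)), and sums of them are collapsed using the identity that for every m > 1 the m distinct m-th roots of unity sum to 0, e.g. 1 + exp(2*I*pi/3) + exp(-2*I*pi/3) = 0.)
A character is irreducible iff <chi, chi> = 1, so this representation is reducible.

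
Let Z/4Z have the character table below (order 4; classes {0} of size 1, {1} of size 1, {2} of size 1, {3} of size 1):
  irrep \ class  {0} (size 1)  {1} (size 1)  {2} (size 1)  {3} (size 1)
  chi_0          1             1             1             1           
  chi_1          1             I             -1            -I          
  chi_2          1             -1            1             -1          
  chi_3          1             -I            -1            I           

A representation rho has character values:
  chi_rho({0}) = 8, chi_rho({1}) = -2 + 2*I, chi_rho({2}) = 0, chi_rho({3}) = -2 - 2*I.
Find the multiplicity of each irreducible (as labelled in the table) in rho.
Multiplicities: chi_0: 1, chi_1: 3, chi_2: 3, chi_3: 1.

Reasoning: Use <chi_rho, chi> = (1/|G|) sum_C |C| * chi_rho(C) * conj(chi(C)) with |G| = 4 for each irreducible chi in the table:
  <chi_rho, chi_0> = (1/4)[1*(8)*conj(1) + 1*(-2 + 2*I)*conj(1) + 1*(0)*conj(1) + 1*(-2 - 2*I)*conj(1)]
      = (1/4)[(8) + (-2 + 2*I) + (0) + (-2 - 2*I)] = 4/4 = 1
  <chi_rho, chi_1> = (1/4)[1*(8)*conj(1) + 1*(-2 + 2*I)*conj(I) + 1*(0)*conj(-1) + 1*(-2 - 2*I)*conj(-I)]
      = (1/4)[(8) + (2 + 2*I) + (0) + (2 - 2*I)] = 12/4 = 3
  <chi_rho, chi_2> = (1/4)[1*(8)*conj(1) + 1*(-2 + 2*I)*conj(-1) + 1*(0)*conj(1) + 1*(-2 - 2*I)*conj(-1)]
      = (1/4)[(8) + (2 - 2*I) + (0) + (2 + 2*I)] = 12/4 = 3
  <chi_rho, chi_3> = (1/4)[1*(8)*conj(1) + 1*(-2 + 2*I)*conj(-I) + 1*(0)*conj(-1) + 1*(-2 - 2*I)*conj(I)]
      = (1/4)[(8) + (-2 - 2*I) + (0) + (-2 + 2*I)] = 4/4 = 1
(Exp terms are combined using exp(i*s)*conj(exp(i*t)) = exp(i*(s-t)), and sums of them are collapsed using the identity that for every m > 1 the m distinct m-th roots of unity sum to 0, e.g. 1 + exp(2*I*pi/3) + exp(-2*I*pi/3) = 0.)
Dimension check: dim(rho) = sum (mult * dim) = 1*1 + 3*1 + 3*1 + 1*1 = 8 = chi_rho(e) = 8.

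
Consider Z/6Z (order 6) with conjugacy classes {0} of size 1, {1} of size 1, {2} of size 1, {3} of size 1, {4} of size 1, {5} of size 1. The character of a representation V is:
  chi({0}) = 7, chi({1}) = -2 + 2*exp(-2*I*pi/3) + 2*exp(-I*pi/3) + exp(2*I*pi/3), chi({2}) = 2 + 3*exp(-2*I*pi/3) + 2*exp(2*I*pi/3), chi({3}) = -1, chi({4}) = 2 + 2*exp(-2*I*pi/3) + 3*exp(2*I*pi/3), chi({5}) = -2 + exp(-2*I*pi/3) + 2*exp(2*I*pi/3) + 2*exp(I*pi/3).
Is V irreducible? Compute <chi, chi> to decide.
Not irreducible (reducible): <chi, chi> = 13 > 1.

Proof sketch: <chi, chi> = (1/|G|) sum_C |C| * |chi(C)|^2 = (1/6)[1*|7|^2 + 1*|-2 + 2*exp(-2*I*pi/3) + 2*exp(-I*pi/3) + exp(2*I*pi/3)|^2 + 1*|2 + 3*exp(-2*I*pi/3) + 2*exp(2*I*pi/3)|^2 + 1*|-1|^2 + 1*|2 + 2*exp(-2*I*pi/3) + 3*exp(2*I*pi/3)|^2 + 1*|-2 + exp(-2*I*pi/3) + 2*exp(2*I*pi/3) + 2*exp(I*pi/3)|^2]
  = (1/6)[(49) + (13) + (1) + (1) + (1) + (13)] = 78/6 = 13.
(Exp terms are combined using exp(i*s)*conj(exp(i*t)) = exp(i*(s-t)), and sums of them are collapsed using the identity that for every m > 1 the m distinct m-th roots of unity sum to 0, e.g. 1 + exp(2*I*pi/3) + exp(-2*I*pi/3) = 0.)
A character is irreducible iff <chi, chi> = 1, so this representation is reducible.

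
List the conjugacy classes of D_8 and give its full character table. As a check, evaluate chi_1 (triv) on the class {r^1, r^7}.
Conjugacy classes: {e} of size 1, {r^4} of size 1, {r^1, r^7} of size 2, {r^2, r^6} of size 2, {r^3, r^5} of size 2, {s, sr^2, ...} of size 4, {sr, sr^3, ...} of size 4.
Character table:
  irrep \ class              {e} (size 1)  {r^4} (size 1)  {r^1, r^7} (size 2)  {r^2, r^6} (size 2)  {r^3, r^5} (size 2)  {s, sr^2, ...} (size 4)  {sr, sr^3, ...} (size 4)
  chi_1 (triv)               1             1               1                    1                    1                    1                        1                       
  chi_2 (sign: r->1, s->-1)  1             1               1                    1                    1                    -1                       -1                      
  chi_3 (r->-1, s->1)        1             1               -1                   1                    -1                   1                        -1                      
  chi_4 (r->-1, s->-1)       1             1               -1                   1                    -1                   -1                       1                       
  chi_5 (2d, j=1)            2             -2              sqrt(2)              0                    -sqrt(2)             0                        0                       
  chi_6 (2d, j=2)            2             2               0                    -2                   0                    0                        0                       
  chi_7 (2d, j=3)            2             -2              -sqrt(2)             0                    sqrt(2)              0                        0                       

Spot check: chi_1 (triv) on {r^1, r^7} = 1.

Proof sketch: D_8 has order 2*8 = 16 with 7 conjugacy classes, hence 7 irreducibles. Sum of squared dims 1 + 1 + 1 + 1 + 4 + 4 + 4 = 16 = |G|. Linear characters come from the abelianisation; the 2-dimensional irreps have character r^k -> 2*cos(2*pi*j*k/8), reflections -> 0.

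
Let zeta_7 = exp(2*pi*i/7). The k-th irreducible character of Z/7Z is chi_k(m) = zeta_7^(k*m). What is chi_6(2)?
chi_6(2) = zeta_7^12 = exp(-4*I*pi/7)

Solution. chi_6(2) = zeta_7^(6*2) = zeta_7^12. Since zeta_7^7 = 1, this equals zeta_7^5 = exp(2*pi*i*5/7) = exp(-4*I*pi/7).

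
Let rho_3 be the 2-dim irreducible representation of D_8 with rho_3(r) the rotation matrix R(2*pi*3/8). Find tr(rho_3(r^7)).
chi_{rho_3}(r^7) = 2*cos(2*pi*3*7/8) = -sqrt(2)

Details: rho_3(r^7) is rotation by angle 2*pi*3*7/8, whose trace is 2*cos(2*pi*3*7/8) = -sqrt(2).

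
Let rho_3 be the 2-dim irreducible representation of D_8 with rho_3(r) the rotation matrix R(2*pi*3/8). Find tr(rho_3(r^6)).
chi_{rho_3}(r^6) = 2*cos(2*pi*3*6/8) = 0

Why: rho_3(r^6) is rotation by angle 2*pi*3*6/8, whose trace is 2*cos(2*pi*3*6/8) = 0.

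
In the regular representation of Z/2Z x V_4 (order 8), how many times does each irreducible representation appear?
Each irreducible V_i of dimension d_i appears with multiplicity d_i, i.e. rho_reg = (direct sum over all irreducibles V_i) d_i V_i. The irreducible dimensions for Z/2Z x V_4 are 1, 1, 1, 1, 1, 1, 1, 1: 8 irreducibles of dimension 1, each with multiplicity 1. Total dimension 8*1*1 = 8 = |G|.

Justification: General theorem: in the regular representation of a finite group G, each irreducible appears with multiplicity equal to its dimension. Check: dim(rho_reg) = sum d_i^2 = 1 + 1 + 1 + 1 + 1 + 1 + 1 + 1 = 8 = |G|.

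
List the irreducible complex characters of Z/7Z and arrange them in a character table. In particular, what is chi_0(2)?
Character table of Z/7Z (irreps indexed chi_0,...,chi_6 with chi_k(m) = zeta_7^(k*m), zeta_7 = exp(2*pi*i/7)):
  irrep \ class  {0} (size 1)  {1} (size 1)    {2} (size 1)    {3} (size 1)    {4} (size 1)    {5} (size 1)    {6} (size 1)  
  chi_0          1             1               1               1               1               1               1             
  chi_1          1             exp(2*I*pi/7)   exp(4*I*pi/7)   exp(6*I*pi/7)   exp(-6*I*pi/7)  exp(-4*I*pi/7)  exp(-2*I*pi/7)
  chi_2          1             exp(4*I*pi/7)   exp(-6*I*pi/7)  exp(-2*I*pi/7)  exp(2*I*pi/7)   exp(6*I*pi/7)   exp(-4*I*pi/7)
  chi_3          1             exp(6*I*pi/7)   exp(-2*I*pi/7)  exp(4*I*pi/7)   exp(-4*I*pi/7)  exp(2*I*pi/7)   exp(-6*I*pi/7)
  chi_4          1             exp(-6*I*pi/7)  exp(2*I*pi/7)   exp(-4*I*pi/7)  exp(4*I*pi/7)   exp(-2*I*pi/7)  exp(6*I*pi/7) 
  chi_5          1             exp(-4*I*pi/7)  exp(6*I*pi/7)   exp(2*I*pi/7)   exp(-2*I*pi/7)  exp(-6*I*pi/7)  exp(4*I*pi/7) 
  chi_6          1             exp(-2*I*pi/7)  exp(-4*I*pi/7)  exp(-6*I*pi/7)  exp(6*I*pi/7)   exp(4*I*pi/7)   exp(2*I*pi/7) 

Spot check: chi_0(2) = zeta_7^(0*2) = zeta_7^0 = 1.

Solution. Z/7Z is abelian, so all 7 irreducible complex representations are 1-dimensional. They are given by chi_k(m) = zeta_7^(k*m) for k = 0,...,6. Row orthogonality: sum_m chi_k(m) conj(chi_l(m)) = 7 * [k = l].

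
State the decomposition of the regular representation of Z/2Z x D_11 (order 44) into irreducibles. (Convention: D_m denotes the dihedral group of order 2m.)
Each irreducible V_i of dimension d_i appears with multiplicity d_i, i.e. rho_reg = (direct sum over all irreducibles V_i) d_i V_i. The irreducible dimensions for Z/2Z x D_11 are 1, 1, 1, 1, 2, 2, 2, 2, 2, 2, 2, 2, 2, 2: 4 irreducibles of dimension 1, each with multiplicity 1; 10 irreducibles of dimension 2, each with multiplicity 2. Total dimension 4*1*1 + 10*2*2 = 44 = |G|.

Reasoning: General theorem: in the regular representation of a finite group G, each irreducible appears with multiplicity equal to its dimension. Check: dim(rho_reg) = sum d_i^2 = 1 + 1 + 1 + 1 + 4 + 4 + 4 + 4 + 4 + 4 + 4 + 4 + 4 + 4 = 44 = |G|.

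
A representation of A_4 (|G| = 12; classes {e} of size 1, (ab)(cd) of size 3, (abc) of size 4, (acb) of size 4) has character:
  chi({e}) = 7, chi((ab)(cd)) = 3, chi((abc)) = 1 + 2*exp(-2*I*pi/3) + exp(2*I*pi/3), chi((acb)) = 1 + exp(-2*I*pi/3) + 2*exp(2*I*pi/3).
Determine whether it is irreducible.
Not irreducible (reducible): <chi, chi> = 7 > 1.

Proof sketch: <chi, chi> = (1/|G|) sum_C |C| * |chi(C)|^2 = (1/12)[1*|7|^2 + 3*|3|^2 + 4*|1 + 2*exp(-2*I*pi/3) + exp(2*I*pi/3)|^2 + 4*|1 + exp(-2*I*pi/3) + 2*exp(2*I*pi/3)|^2]
  = (1/12)[(49) + (27) + (4) + (4)] = 84/12 = 7.
(Exp terms are combined using exp(i*s)*conj(exp(i*t)) = exp(i*(s-t)), and sums of them are collapsed using the identity that for every m > 1 the m distinct m-th roots of unity sum to 0, e.g. 1 + exp(2*I*pi/3) + exp(-2*I*pi/3) = 0.)
A character is irreducible iff <chi, chi> = 1, so this representation is reducible.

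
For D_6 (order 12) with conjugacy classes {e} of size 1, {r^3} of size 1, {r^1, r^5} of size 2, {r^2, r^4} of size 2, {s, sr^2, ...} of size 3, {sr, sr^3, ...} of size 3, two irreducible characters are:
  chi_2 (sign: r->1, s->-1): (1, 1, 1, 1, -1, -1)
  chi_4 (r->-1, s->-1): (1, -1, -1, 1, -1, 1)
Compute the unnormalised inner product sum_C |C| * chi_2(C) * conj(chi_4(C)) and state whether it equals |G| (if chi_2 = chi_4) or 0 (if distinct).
Sum = 0; so <chi_2, chi_4> = 0 (distinct irreducibles are orthogonal).

Derivation: Compute term by term over conjugacy classes (|C| * chi_2(C) * conj(chi_4(C))):
  1*(1)*conj(1) + 1*(1)*conj(-1) + 2*(1)*conj(-1) + 2*(1)*conj(1) + 3*(-1)*conj(-1) + 3*(-1)*conj(1)
  = (1) + (-1) + (-2) + (2) + (3) + (-3)
  = 0.
Dividing by |G| = 12 gives 0/12 = 0, matching the row-orthogonality relation <chi_2, chi_4> = [chi_2 = chi_4].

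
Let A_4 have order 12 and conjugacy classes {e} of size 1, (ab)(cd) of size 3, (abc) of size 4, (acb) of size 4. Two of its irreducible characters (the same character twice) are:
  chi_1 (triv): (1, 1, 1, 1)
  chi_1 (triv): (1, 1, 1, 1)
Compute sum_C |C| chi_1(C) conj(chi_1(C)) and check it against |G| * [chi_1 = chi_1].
Sum = 12 = |G| = 12; so <chi_1, chi_1> = 1 (norm-1 confirms irreducibility).

Explanation: Compute term by term over conjugacy classes (|C| * chi_1(C) * conj(chi_1(C))):
  1*(1)*conj(1) + 3*(1)*conj(1) + 4*(1)*conj(1) + 4*(1)*conj(1)
  = (1) + (3) + (4) + (4)
  = 12.
(Exp terms are combined using exp(i*s)*conj(exp(i*t)) = exp(i*(s-t)), and sums of them are collapsed using the identity that for every m > 1 the m distinct m-th roots of unity sum to 0, e.g. 1 + exp(2*I*pi/3) + exp(-2*I*pi/3) = 0.)
Dividing by |G| = 12 gives 12/12 = 1, matching the row-orthogonality relation <chi_1, chi_1> = [chi_1 = chi_1].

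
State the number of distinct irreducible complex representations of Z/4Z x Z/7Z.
28

The number of irreducible complex representations of a finite group equals its number of conjugacy classes. Z/4Z x Z/7Z is abelian of order 28, so every element is its own conjugacy class: 28 classes, so Z/4Z x Z/7Z (order 28) has exactly 28 irreducible complex representations.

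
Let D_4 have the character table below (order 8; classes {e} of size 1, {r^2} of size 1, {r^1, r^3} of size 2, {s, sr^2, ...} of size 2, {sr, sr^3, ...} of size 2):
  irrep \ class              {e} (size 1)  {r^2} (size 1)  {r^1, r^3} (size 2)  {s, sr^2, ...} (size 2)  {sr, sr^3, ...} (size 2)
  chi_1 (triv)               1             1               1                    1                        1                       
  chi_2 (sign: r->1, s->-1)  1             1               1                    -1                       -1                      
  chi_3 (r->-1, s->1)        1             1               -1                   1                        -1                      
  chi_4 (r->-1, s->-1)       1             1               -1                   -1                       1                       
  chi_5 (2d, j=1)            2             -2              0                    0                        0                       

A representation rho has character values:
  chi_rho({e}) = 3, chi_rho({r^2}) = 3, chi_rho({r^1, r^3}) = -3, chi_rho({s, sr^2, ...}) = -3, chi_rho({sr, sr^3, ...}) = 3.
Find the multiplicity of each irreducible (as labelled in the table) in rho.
Multiplicities: chi_1: 0, chi_2: 0, chi_3: 0, chi_4: 3, chi_5: 0.

Details: Use <chi_rho, chi> = (1/|G|) sum_C |C| * chi_rho(C) * conj(chi(C)) with |G| = 8 for each irreducible chi in the table:
  <chi_rho, chi_1> = (1/8)[1*(3)*conj(1) + 1*(3)*conj(1) + 2*(-3)*conj(1) + 2*(-3)*conj(1) + 2*(3)*conj(1)]
      = (1/8)[(3) + (3) + (-6) + (-6) + (6)] = 0/8 = 0
  <chi_rho, chi_2> = (1/8)[1*(3)*conj(1) + 1*(3)*conj(1) + 2*(-3)*conj(1) + 2*(-3)*conj(-1) + 2*(3)*conj(-1)]
      = (1/8)[(3) + (3) + (-6) + (6) + (-6)] = 0/8 = 0
  <chi_rho, chi_3> = (1/8)[1*(3)*conj(1) + 1*(3)*conj(1) + 2*(-3)*conj(-1) + 2*(-3)*conj(1) + 2*(3)*conj(-1)]
      = (1/8)[(3) + (3) + (6) + (-6) + (-6)] = 0/8 = 0
  <chi_rho, chi_4> = (1/8)[1*(3)*conj(1) + 1*(3)*conj(1) + 2*(-3)*conj(-1) + 2*(-3)*conj(-1) + 2*(3)*conj(1)]
      = (1/8)[(3) + (3) + (6) + (6) + (6)] = 24/8 = 3
  <chi_rho, chi_5> = (1/8)[1*(3)*conj(2) + 1*(3)*conj(-2) + 2*(-3)*conj(0) + 2*(-3)*conj(0) + 2*(3)*conj(0)]
      = (1/8)[(6) + (-6) + (0) + (0) + (0)] = 0/8 = 0
Dimension check: dim(rho) = sum (mult * dim) = 0*1 + 0*1 + 0*1 + 3*1 + 0*2 = 3 = chi_rho(e) = 3.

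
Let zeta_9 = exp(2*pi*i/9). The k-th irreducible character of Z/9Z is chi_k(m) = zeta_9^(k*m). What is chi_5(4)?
chi_5(4) = zeta_9^20 = exp(4*I*pi/9)

Argument: chi_5(4) = zeta_9^(5*4) = zeta_9^20. Since zeta_9^9 = 1, this equals zeta_9^2 = exp(2*pi*i*2/9) = exp(4*I*pi/9).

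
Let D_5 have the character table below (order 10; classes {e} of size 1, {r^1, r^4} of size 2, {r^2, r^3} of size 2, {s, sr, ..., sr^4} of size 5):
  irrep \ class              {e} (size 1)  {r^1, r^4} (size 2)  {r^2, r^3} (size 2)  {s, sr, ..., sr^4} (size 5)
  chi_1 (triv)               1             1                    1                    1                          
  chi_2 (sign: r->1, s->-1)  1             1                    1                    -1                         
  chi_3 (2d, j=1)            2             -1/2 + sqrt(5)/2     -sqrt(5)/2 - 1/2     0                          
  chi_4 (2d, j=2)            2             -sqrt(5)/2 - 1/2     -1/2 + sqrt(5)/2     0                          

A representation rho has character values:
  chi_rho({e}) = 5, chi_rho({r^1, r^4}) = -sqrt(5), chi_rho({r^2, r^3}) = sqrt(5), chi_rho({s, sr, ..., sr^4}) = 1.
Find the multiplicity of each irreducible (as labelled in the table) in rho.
Multiplicities: chi_1: 1, chi_2: 0, chi_3: 0, chi_4: 2.

Details: Use <chi_rho, chi> = (1/|G|) sum_C |C| * chi_rho(C) * conj(chi(C)) with |G| = 10 for each irreducible chi in the table:
  <chi_rho, chi_1> = (1/10)[1*(5)*conj(1) + 2*(-sqrt(5))*conj(1) + 2*(sqrt(5))*conj(1) + 5*(1)*conj(1)]
      = (1/10)[(5) + (-2*sqrt(5)) + (2*sqrt(5)) + (5)] = 10/10 = 1
  <chi_rho, chi_2> = (1/10)[1*(5)*conj(1) + 2*(-sqrt(5))*conj(1) + 2*(sqrt(5))*conj(1) + 5*(1)*conj(-1)]
      = (1/10)[(5) + (-2*sqrt(5)) + (2*sqrt(5)) + (-5)] = 0/10 = 0
  <chi_rho, chi_3> = (1/10)[1*(5)*conj(2) + 2*(-sqrt(5))*conj(-1/2 + sqrt(5)/2) + 2*(sqrt(5))*conj(-sqrt(5)/2 - 1/2) + 5*(1)*conj(0)]
      = (1/10)[(10) + (-5 + sqrt(5)) + (-5 - sqrt(5)) + (0)] = 0/10 = 0
  <chi_rho, chi_4> = (1/10)[1*(5)*conj(2) + 2*(-sqrt(5))*conj(-sqrt(5)/2 - 1/2) + 2*(sqrt(5))*conj(-1/2 + sqrt(5)/2) + 5*(1)*conj(0)]
      = (1/10)[(10) + (sqrt(5) + 5) + (5 - sqrt(5)) + (0)] = 20/10 = 2
Dimension check: dim(rho) = sum (mult * dim) = 1*1 + 0*1 + 0*2 + 2*2 = 5 = chi_rho(e) = 5.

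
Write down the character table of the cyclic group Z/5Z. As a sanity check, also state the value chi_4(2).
Character table of Z/5Z (irreps indexed chi_0,...,chi_4 with chi_k(m) = zeta_5^(k*m), zeta_5 = exp(2*pi*i/5)):
  irrep \ class  {0} (size 1)  {1} (size 1)    {2} (size 1)    {3} (size 1)    {4} (size 1)  
  chi_0          1             1               1               1               1             
  chi_1          1             exp(2*I*pi/5)   exp(4*I*pi/5)   exp(-4*I*pi/5)  exp(-2*I*pi/5)
  chi_2          1             exp(4*I*pi/5)   exp(-2*I*pi/5)  exp(2*I*pi/5)   exp(-4*I*pi/5)
  chi_3          1             exp(-4*I*pi/5)  exp(2*I*pi/5)   exp(-2*I*pi/5)  exp(4*I*pi/5) 
  chi_4          1             exp(-2*I*pi/5)  exp(-4*I*pi/5)  exp(4*I*pi/5)   exp(2*I*pi/5) 

Spot check: chi_4(2) = zeta_5^(4*2) = zeta_5^8 = exp(-4*I*pi/5).

Why: Z/5Z is abelian, so all 5 irreducible complex representations are 1-dimensional. They are given by chi_k(m) = zeta_5^(k*m) for k = 0,...,4. Row orthogonality: sum_m chi_k(m) conj(chi_l(m)) = 5 * [k = l].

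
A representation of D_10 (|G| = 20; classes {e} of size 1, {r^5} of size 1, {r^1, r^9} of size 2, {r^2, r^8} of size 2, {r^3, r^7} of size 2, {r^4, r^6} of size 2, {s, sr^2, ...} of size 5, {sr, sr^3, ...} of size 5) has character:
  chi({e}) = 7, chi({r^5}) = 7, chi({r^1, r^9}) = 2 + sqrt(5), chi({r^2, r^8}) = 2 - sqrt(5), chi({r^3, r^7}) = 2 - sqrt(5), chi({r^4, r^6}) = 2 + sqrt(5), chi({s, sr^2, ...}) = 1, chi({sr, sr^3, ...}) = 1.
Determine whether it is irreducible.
Not irreducible (reducible): <chi, chi> = 9 > 1.

Reasoning: <chi, chi> = (1/|G|) sum_C |C| * |chi(C)|^2 = (1/20)[1*|7|^2 + 1*|7|^2 + 2*|2 + sqrt(5)|^2 + 2*|2 - sqrt(5)|^2 + 2*|2 - sqrt(5)|^2 + 2*|2 + sqrt(5)|^2 + 5*|1|^2 + 5*|1|^2]
  = (1/20)[(49) + (49) + (8*sqrt(5) + 18) + (18 - 8*sqrt(5)) + (18 - 8*sqrt(5)) + (8*sqrt(5) + 18) + (5) + (5)] = 180/20 = 9.
A character is irreducible iff <chi, chi> = 1, so this representation is reducible.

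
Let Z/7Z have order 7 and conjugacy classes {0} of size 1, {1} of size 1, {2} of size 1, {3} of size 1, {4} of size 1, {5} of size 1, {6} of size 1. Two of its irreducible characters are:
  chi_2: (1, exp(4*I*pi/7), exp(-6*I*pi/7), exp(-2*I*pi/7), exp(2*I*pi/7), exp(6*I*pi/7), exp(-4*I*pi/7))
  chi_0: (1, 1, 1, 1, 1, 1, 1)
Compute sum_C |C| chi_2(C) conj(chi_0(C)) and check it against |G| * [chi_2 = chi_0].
Sum = 0; so <chi_2, chi_0> = 0 (distinct irreducibles are orthogonal).

Justification: Compute term by term over conjugacy classes (|C| * chi_2(C) * conj(chi_0(C))):
  1*(1)*conj(1) + 1*(exp(4*I*pi/7))*conj(1) + 1*(exp(-6*I*pi/7))*conj(1) + 1*(exp(-2*I*pi/7))*conj(1) + 1*(exp(2*I*pi/7))*conj(1) + 1*(exp(6*I*pi/7))*conj(1) + 1*(exp(-4*I*pi/7))*conj(1)
  = (1) + (exp(4*I*pi/7)) + (exp(-6*I*pi/7)) + (exp(-2*I*pi/7)) + (exp(2*I*pi/7)) + (exp(6*I*pi/7)) + (exp(-4*I*pi/7))
  = 0.
(Exp terms are combined using exp(i*s)*conj(exp(i*t)) = exp(i*(s-t)), and sums of them are collapsed using the identity that for every m > 1 the m distinct m-th roots of unity sum to 0, e.g. 1 + exp(2*I*pi/3) + exp(-2*I*pi/3) = 0.)
Dividing by |G| = 7 gives 0/7 = 0, matching the row-orthogonality relation <chi_2, chi_0> = [chi_2 = chi_0].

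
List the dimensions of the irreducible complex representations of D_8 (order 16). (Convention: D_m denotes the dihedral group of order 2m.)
Dimensions: 1, 1, 1, 1, 2, 2, 2

Proof sketch: There are 7 irreducibles (= number of conjugacy classes). Their dimensions d_i satisfy sum d_i^2 = |G| = 16: 1 + 1 + 1 + 1 + 4 + 4 + 4 = 16.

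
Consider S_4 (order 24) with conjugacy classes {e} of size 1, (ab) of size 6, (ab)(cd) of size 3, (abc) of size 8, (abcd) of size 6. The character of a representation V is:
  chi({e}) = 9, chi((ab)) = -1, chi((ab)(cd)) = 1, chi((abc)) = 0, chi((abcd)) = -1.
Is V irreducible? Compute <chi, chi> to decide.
Not irreducible (reducible): <chi, chi> = 4 > 1.

Derivation: <chi, chi> = (1/|G|) sum_C |C| * |chi(C)|^2 = (1/24)[1*|9|^2 + 6*|-1|^2 + 3*|1|^2 + 8*|0|^2 + 6*|-1|^2]
  = (1/24)[(81) + (6) + (3) + (0) + (6)] = 96/24 = 4.
A character is irreducible iff <chi, chi> = 1, so this representation is reducible.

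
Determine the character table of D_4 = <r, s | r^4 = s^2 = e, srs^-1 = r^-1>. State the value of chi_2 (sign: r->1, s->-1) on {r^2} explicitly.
Conjugacy classes: {e} of size 1, {r^2} of size 1, {r^1, r^3} of size 2, {s, sr^2, ...} of size 2, {sr, sr^3, ...} of size 2.
Character table:
  irrep \ class              {e} (size 1)  {r^2} (size 1)  {r^1, r^3} (size 2)  {s, sr^2, ...} (size 2)  {sr, sr^3, ...} (size 2)
  chi_1 (triv)               1             1               1                    1                        1                       
  chi_2 (sign: r->1, s->-1)  1             1               1                    -1                       -1                      
  chi_3 (r->-1, s->1)        1             1               -1                   1                        -1                      
  chi_4 (r->-1, s->-1)       1             1               -1                   -1                       1                       
  chi_5 (2d, j=1)            2             -2              0                    0                        0                       

Spot check: chi_2 (sign: r->1, s->-1) on {r^2} = 1.

Why: D_4 has order 2*4 = 8 with 5 conjugacy classes, hence 5 irreducibles. Sum of squared dims 1 + 1 + 1 + 1 + 4 = 8 = |G|. Linear characters come from the abelianisation; the 2-dimensional irreps have character r^k -> 2*cos(2*pi*j*k/4), reflections -> 0.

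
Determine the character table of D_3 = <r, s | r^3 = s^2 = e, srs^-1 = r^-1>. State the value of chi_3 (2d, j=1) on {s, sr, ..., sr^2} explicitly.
Conjugacy classes: {e} of size 1, {r^1, r^2} of size 2, {s, sr, ..., sr^2} of size 3.
Character table:
  irrep \ class              {e} (size 1)  {r^1, r^2} (size 2)  {s, sr, ..., sr^2} (size 3)
  chi_1 (triv)               1             1                    1                          
  chi_2 (sign: r->1, s->-1)  1             1                    -1                         
  chi_3 (2d, j=1)            2             -1                   0                          

Spot check: chi_3 (2d, j=1) on {s, sr, ..., sr^2} = 0.

Working: D_3 has order 2*3 = 6 with 3 conjugacy classes, hence 3 irreducibles. Sum of squared dims 1 + 1 + 4 = 6 = |G|. Linear characters come from the abelianisation; the 2-dimensional irreps have character r^k -> 2*cos(2*pi*j*k/3), reflections -> 0.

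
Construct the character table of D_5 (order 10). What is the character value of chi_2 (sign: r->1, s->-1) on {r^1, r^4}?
Conjugacy classes: {e} of size 1, {r^1, r^4} of size 2, {r^2, r^3} of size 2, {s, sr, ..., sr^4} of size 5.
Character table:
  irrep \ class              {e} (size 1)  {r^1, r^4} (size 2)  {r^2, r^3} (size 2)  {s, sr, ..., sr^4} (size 5)
  chi_1 (triv)               1             1                    1                    1                          
  chi_2 (sign: r->1, s->-1)  1             1                    1                    -1                         
  chi_3 (2d, j=1)            2             -1/2 + sqrt(5)/2     -sqrt(5)/2 - 1/2     0                          
  chi_4 (2d, j=2)            2             -sqrt(5)/2 - 1/2     -1/2 + sqrt(5)/2     0                          

Spot check: chi_2 (sign: r->1, s->-1) on {r^1, r^4} = 1.

Working: D_5 has order 2*5 = 10 with 4 conjugacy classes, hence 4 irreducibles. Sum of squared dims 1 + 1 + 4 + 4 = 10 = |G|. Linear characters come from the abelianisation; the 2-dimensional irreps have character r^k -> 2*cos(2*pi*j*k/5), reflections -> 0.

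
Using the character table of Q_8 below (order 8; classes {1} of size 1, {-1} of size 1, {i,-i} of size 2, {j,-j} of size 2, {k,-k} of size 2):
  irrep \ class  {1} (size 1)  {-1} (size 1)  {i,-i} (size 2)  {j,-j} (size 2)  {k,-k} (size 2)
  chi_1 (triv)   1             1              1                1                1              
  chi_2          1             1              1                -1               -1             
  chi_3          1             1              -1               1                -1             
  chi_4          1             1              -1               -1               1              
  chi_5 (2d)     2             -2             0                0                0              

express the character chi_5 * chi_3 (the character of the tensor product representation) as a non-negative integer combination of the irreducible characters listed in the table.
chi_5 tensor chi_3 = chi_5 (all other irreducibles have multiplicity 0).

Proof sketch: The character of a tensor product is the pointwise product (chi_5 * chi_3)(C) = chi_5(C) * chi_3(C):
  {1}: (2)*(1), {-1}: (-2)*(1), {i,-i}: (0)*(-1), {j,-j}: (0)*(1), {k,-k}: (0)*(-1)
so (chi_5 * chi_3) takes values
  {1} -> 2, {-1} -> -2, {i,-i} -> 0, {j,-j} -> 0, {k,-k} -> 0.
Now take the inner product of this character with each irreducible chi from the table, <chi_5*chi_3, chi> = (1/8) sum_C |C| (chi_5*chi_3)(C) conj(chi(C)):
  <chi_5*chi_3, chi_1> = (1/8)[1*(2)*conj(1) + 1*(-2)*conj(1) + 2*(0)*conj(1) + 2*(0)*conj(1) + 2*(0)*conj(1)]
      = (1/8)[(2) + (-2) + (0) + (0) + (0)] = 0/8 = 0
  <chi_5*chi_3, chi_2> = (1/8)[1*(2)*conj(1) + 1*(-2)*conj(1) + 2*(0)*conj(1) + 2*(0)*conj(-1) + 2*(0)*conj(-1)]
      = (1/8)[(2) + (-2) + (0) + (0) + (0)] = 0/8 = 0
  <chi_5*chi_3, chi_3> = (1/8)[1*(2)*conj(1) + 1*(-2)*conj(1) + 2*(0)*conj(-1) + 2*(0)*conj(1) + 2*(0)*conj(-1)]
      = (1/8)[(2) + (-2) + (0) + (0) + (0)] = 0/8 = 0
  <chi_5*chi_3, chi_4> = (1/8)[1*(2)*conj(1) + 1*(-2)*conj(1) + 2*(0)*conj(-1) + 2*(0)*conj(-1) + 2*(0)*conj(1)]
      = (1/8)[(2) + (-2) + (0) + (0) + (0)] = 0/8 = 0
  <chi_5*chi_3, chi_5> = (1/8)[1*(2)*conj(2) + 1*(-2)*conj(-2) + 2*(0)*conj(0) + 2*(0)*conj(0) + 2*(0)*conj(0)]
      = (1/8)[(4) + (4) + (0) + (0) + (0)] = 8/8 = 1
Hence the multiplicities are chi_5: 1. Dimension check: dim(chi_5)*dim(chi_3) = 2*1 = 2 and sum (mult * dim) = 1*2 = 2.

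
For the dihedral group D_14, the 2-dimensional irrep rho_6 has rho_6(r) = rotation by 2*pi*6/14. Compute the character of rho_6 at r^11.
chi_{rho_6}(r^11) = 2*cos(2*pi*6*11/14) = -2*cos(3*pi/7)

Details: rho_6(r^11) is rotation by angle 2*pi*6*11/14, whose trace is 2*cos(2*pi*6*11/14) = -2*cos(3*pi/7).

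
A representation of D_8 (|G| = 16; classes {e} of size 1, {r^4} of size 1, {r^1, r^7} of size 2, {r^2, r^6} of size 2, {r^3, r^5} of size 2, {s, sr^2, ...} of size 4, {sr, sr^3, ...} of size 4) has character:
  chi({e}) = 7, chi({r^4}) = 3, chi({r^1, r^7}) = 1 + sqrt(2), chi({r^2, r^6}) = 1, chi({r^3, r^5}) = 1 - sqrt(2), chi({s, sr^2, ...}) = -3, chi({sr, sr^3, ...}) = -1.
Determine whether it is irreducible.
Not irreducible (reducible): <chi, chi> = 7 > 1.

Argument: <chi, chi> = (1/|G|) sum_C |C| * |chi(C)|^2 = (1/16)[1*|7|^2 + 1*|3|^2 + 2*|1 + sqrt(2)|^2 + 2*|1|^2 + 2*|1 - sqrt(2)|^2 + 4*|-3|^2 + 4*|-1|^2]
  = (1/16)[(49) + (9) + (4*sqrt(2) + 6) + (2) + (6 - 4*sqrt(2)) + (36) + (4)] = 112/16 = 7.
A character is irreducible iff <chi, chi> = 1, so this representation is reducible.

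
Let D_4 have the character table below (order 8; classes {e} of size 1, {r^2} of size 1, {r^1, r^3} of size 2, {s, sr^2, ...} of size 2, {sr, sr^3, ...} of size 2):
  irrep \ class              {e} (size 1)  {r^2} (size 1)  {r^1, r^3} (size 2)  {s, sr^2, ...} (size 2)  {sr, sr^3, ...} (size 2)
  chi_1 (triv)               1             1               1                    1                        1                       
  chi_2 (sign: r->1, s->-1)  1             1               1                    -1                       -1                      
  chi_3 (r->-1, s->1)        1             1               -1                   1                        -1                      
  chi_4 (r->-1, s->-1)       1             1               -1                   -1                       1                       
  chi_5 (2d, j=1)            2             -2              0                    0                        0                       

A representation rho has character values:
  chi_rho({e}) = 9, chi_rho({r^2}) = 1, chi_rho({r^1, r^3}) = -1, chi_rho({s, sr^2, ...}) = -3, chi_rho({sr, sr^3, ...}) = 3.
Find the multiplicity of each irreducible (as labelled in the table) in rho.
Multiplicities: chi_1: 1, chi_2: 1, chi_3: 0, chi_4: 3, chi_5: 2.

Solution. Use <chi_rho, chi> = (1/|G|) sum_C |C| * chi_rho(C) * conj(chi(C)) with |G| = 8 for each irreducible chi in the table:
  <chi_rho, chi_1> = (1/8)[1*(9)*conj(1) + 1*(1)*conj(1) + 2*(-1)*conj(1) + 2*(-3)*conj(1) + 2*(3)*conj(1)]
      = (1/8)[(9) + (1) + (-2) + (-6) + (6)] = 8/8 = 1
  <chi_rho, chi_2> = (1/8)[1*(9)*conj(1) + 1*(1)*conj(1) + 2*(-1)*conj(1) + 2*(-3)*conj(-1) + 2*(3)*conj(-1)]
      = (1/8)[(9) + (1) + (-2) + (6) + (-6)] = 8/8 = 1
  <chi_rho, chi_3> = (1/8)[1*(9)*conj(1) + 1*(1)*conj(1) + 2*(-1)*conj(-1) + 2*(-3)*conj(1) + 2*(3)*conj(-1)]
      = (1/8)[(9) + (1) + (2) + (-6) + (-6)] = 0/8 = 0
  <chi_rho, chi_4> = (1/8)[1*(9)*conj(1) + 1*(1)*conj(1) + 2*(-1)*conj(-1) + 2*(-3)*conj(-1) + 2*(3)*conj(1)]
      = (1/8)[(9) + (1) + (2) + (6) + (6)] = 24/8 = 3
  <chi_rho, chi_5> = (1/8)[1*(9)*conj(2) + 1*(1)*conj(-2) + 2*(-1)*conj(0) + 2*(-3)*conj(0) + 2*(3)*conj(0)]
      = (1/8)[(18) + (-2) + (0) + (0) + (0)] = 16/8 = 2
Dimension check: dim(rho) = sum (mult * dim) = 1*1 + 1*1 + 0*1 + 3*1 + 2*2 = 9 = chi_rho(e) = 9.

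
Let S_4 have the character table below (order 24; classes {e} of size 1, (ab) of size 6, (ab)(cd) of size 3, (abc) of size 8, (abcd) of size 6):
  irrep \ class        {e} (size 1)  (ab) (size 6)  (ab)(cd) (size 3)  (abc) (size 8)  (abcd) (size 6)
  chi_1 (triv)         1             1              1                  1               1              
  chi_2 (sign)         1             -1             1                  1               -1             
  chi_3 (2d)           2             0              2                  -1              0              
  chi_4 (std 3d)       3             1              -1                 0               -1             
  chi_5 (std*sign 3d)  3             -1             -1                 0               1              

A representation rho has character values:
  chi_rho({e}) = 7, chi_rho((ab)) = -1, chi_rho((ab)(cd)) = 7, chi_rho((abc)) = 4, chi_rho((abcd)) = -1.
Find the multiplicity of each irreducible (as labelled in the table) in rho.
Multiplicities: chi_1: 2, chi_2: 3, chi_3: 1, chi_4: 0, chi_5: 0.

Solution. Use <chi_rho, chi> = (1/|G|) sum_C |C| * chi_rho(C) * conj(chi(C)) with |G| = 24 for each irreducible chi in the table:
  <chi_rho, chi_1> = (1/24)[1*(7)*conj(1) + 6*(-1)*conj(1) + 3*(7)*conj(1) + 8*(4)*conj(1) + 6*(-1)*conj(1)]
      = (1/24)[(7) + (-6) + (21) + (32) + (-6)] = 48/24 = 2
  <chi_rho, chi_2> = (1/24)[1*(7)*conj(1) + 6*(-1)*conj(-1) + 3*(7)*conj(1) + 8*(4)*conj(1) + 6*(-1)*conj(-1)]
      = (1/24)[(7) + (6) + (21) + (32) + (6)] = 72/24 = 3
  <chi_rho, chi_3> = (1/24)[1*(7)*conj(2) + 6*(-1)*conj(0) + 3*(7)*conj(2) + 8*(4)*conj(-1) + 6*(-1)*conj(0)]
      = (1/24)[(14) + (0) + (42) + (-32) + (0)] = 24/24 = 1
  <chi_rho, chi_4> = (1/24)[1*(7)*conj(3) + 6*(-1)*conj(1) + 3*(7)*conj(-1) + 8*(4)*conj(0) + 6*(-1)*conj(-1)]
      = (1/24)[(21) + (-6) + (-21) + (0) + (6)] = 0/24 = 0
  <chi_rho, chi_5> = (1/24)[1*(7)*conj(3) + 6*(-1)*conj(-1) + 3*(7)*conj(-1) + 8*(4)*conj(0) + 6*(-1)*conj(1)]
      = (1/24)[(21) + (6) + (-21) + (0) + (-6)] = 0/24 = 0
Dimension check: dim(rho) = sum (mult * dim) = 2*1 + 3*1 + 1*2 + 0*3 + 0*3 = 7 = chi_rho(e) = 7.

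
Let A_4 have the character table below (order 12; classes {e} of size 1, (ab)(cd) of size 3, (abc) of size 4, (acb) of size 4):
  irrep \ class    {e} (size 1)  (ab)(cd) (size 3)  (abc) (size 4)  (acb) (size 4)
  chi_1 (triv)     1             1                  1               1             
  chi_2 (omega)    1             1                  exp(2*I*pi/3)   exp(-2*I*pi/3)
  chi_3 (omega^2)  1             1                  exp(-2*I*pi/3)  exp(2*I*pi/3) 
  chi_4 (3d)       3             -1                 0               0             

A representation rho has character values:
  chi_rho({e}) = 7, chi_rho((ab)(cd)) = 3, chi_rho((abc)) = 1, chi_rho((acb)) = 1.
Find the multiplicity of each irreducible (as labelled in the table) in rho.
Multiplicities: chi_1: 2, chi_2: 1, chi_3: 1, chi_4: 1.

Working: Use <chi_rho, chi> = (1/|G|) sum_C |C| * chi_rho(C) * conj(chi(C)) with |G| = 12 for each irreducible chi in the table:
  <chi_rho, chi_1> = (1/12)[1*(7)*conj(1) + 3*(3)*conj(1) + 4*(1)*conj(1) + 4*(1)*conj(1)]
      = (1/12)[(7) + (9) + (4) + (4)] = 24/12 = 2
  <chi_rho, chi_2> = (1/12)[1*(7)*conj(1) + 3*(3)*conj(1) + 4*(1)*conj(exp(2*I*pi/3)) + 4*(1)*conj(exp(-2*I*pi/3))]
      = (1/12)[(7) + (9) + (4 + 8*exp(-2*I*pi/3) + 4*exp(2*I*pi/3)) + (4 + 4*exp(-2*I*pi/3) + 8*exp(2*I*pi/3))] = 12/12 = 1
  <chi_rho, chi_3> = (1/12)[1*(7)*conj(1) + 3*(3)*conj(1) + 4*(1)*conj(exp(-2*I*pi/3)) + 4*(1)*conj(exp(2*I*pi/3))]
      = (1/12)[(7) + (9) + (4 + 4*exp(-2*I*pi/3) + 8*exp(2*I*pi/3)) + (4 + 8*exp(-2*I*pi/3) + 4*exp(2*I*pi/3))] = 12/12 = 1
  <chi_rho, chi_4> = (1/12)[1*(7)*conj(3) + 3*(3)*conj(-1) + 4*(1)*conj(0) + 4*(1)*conj(0)]
      = (1/12)[(21) + (-9) + (0) + (0)] = 12/12 = 1
(Exp terms are combined using exp(i*s)*conj(exp(i*t)) = exp(i*(s-t)), and sums of them are collapsed using the identity that for every m > 1 the m distinct m-th roots of unity sum to 0, e.g. 1 + exp(2*I*pi/3) + exp(-2*I*pi/3) = 0.)
Dimension check: dim(rho) = sum (mult * dim) = 2*1 + 1*1 + 1*1 + 1*3 = 7 = chi_rho(e) = 7.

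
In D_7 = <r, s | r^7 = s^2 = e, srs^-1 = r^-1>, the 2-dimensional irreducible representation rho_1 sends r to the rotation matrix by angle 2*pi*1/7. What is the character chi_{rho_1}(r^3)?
chi_{rho_1}(r^3) = 2*cos(2*pi*1*3/7) = -2*cos(pi/7)

Justification: rho_1(r^3) is rotation by angle 2*pi*1*3/7, whose trace is 2*cos(2*pi*1*3/7) = -2*cos(pi/7).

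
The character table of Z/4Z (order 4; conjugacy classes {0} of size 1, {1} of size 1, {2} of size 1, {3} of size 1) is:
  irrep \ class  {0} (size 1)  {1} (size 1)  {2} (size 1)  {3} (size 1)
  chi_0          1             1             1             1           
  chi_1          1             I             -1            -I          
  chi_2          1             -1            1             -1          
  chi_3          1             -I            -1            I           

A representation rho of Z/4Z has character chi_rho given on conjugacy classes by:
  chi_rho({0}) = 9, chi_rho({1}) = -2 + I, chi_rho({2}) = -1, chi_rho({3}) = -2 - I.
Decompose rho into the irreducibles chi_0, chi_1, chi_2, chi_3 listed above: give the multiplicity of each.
Multiplicities: chi_0: 1, chi_1: 3, chi_2: 3, chi_3: 2.

Justification: Use <chi_rho, chi> = (1/|G|) sum_C |C| * chi_rho(C) * conj(chi(C)) with |G| = 4 for each irreducible chi in the table:
  <chi_rho, chi_0> = (1/4)[1*(9)*conj(1) + 1*(-2 + I)*conj(1) + 1*(-1)*conj(1) + 1*(-2 - I)*conj(1)]
      = (1/4)[(9) + (-2 + I) + (-1) + (-2 - I)] = 4/4 = 1
  <chi_rho, chi_1> = (1/4)[1*(9)*conj(1) + 1*(-2 + I)*conj(I) + 1*(-1)*conj(-1) + 1*(-2 - I)*conj(-I)]
      = (1/4)[(9) + (1 + 2*I) + (1) + (1 - 2*I)] = 12/4 = 3
  <chi_rho, chi_2> = (1/4)[1*(9)*conj(1) + 1*(-2 + I)*conj(-1) + 1*(-1)*conj(1) + 1*(-2 - I)*conj(-1)]
      = (1/4)[(9) + (2 - I) + (-1) + (2 + I)] = 12/4 = 3
  <chi_rho, chi_3> = (1/4)[1*(9)*conj(1) + 1*(-2 + I)*conj(-I) + 1*(-1)*conj(-1) + 1*(-2 - I)*conj(I)]
      = (1/4)[(9) + (-1 - 2*I) + (1) + (-1 + 2*I)] = 8/4 = 2
(Exp terms are combined using exp(i*s)*conj(exp(i*t)) = exp(i*(s-t)), and sums of them are collapsed using the identity that for every m > 1 the m distinct m-th roots of unity sum to 0, e.g. 1 + exp(2*I*pi/3) + exp(-2*I*pi/3) = 0.)
Dimension check: dim(rho) = sum (mult * dim) = 1*1 + 3*1 + 3*1 + 2*1 = 9 = chi_rho(e) = 9.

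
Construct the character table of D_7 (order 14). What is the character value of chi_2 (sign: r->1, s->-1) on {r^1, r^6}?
Conjugacy classes: {e} of size 1, {r^1, r^6} of size 2, {r^2, r^5} of size 2, {r^3, r^4} of size 2, {s, sr, ..., sr^6} of size 7.
Character table:
  irrep \ class              {e} (size 1)  {r^1, r^6} (size 2)  {r^2, r^5} (size 2)  {r^3, r^4} (size 2)  {s, sr, ..., sr^6} (size 7)
  chi_1 (triv)               1             1                    1                    1                    1                          
  chi_2 (sign: r->1, s->-1)  1             1                    1                    1                    -1                         
  chi_3 (2d, j=1)            2             2*cos(2*pi/7)        -2*cos(3*pi/7)       -2*cos(pi/7)         0                          
  chi_4 (2d, j=2)            2             -2*cos(3*pi/7)       -2*cos(pi/7)         2*cos(2*pi/7)        0                          
  chi_5 (2d, j=3)            2             -2*cos(pi/7)         2*cos(2*pi/7)        -2*cos(3*pi/7)       0                          

Spot check: chi_2 (sign: r->1, s->-1) on {r^1, r^6} = 1.

Derivation: D_7 has order 2*7 = 14 with 5 conjugacy classes, hence 5 irreducibles. Sum of squared dims 1 + 1 + 4 + 4 + 4 = 14 = |G|. Linear characters come from the abelianisation; the 2-dimensional irreps have character r^k -> 2*cos(2*pi*j*k/7), reflections -> 0.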